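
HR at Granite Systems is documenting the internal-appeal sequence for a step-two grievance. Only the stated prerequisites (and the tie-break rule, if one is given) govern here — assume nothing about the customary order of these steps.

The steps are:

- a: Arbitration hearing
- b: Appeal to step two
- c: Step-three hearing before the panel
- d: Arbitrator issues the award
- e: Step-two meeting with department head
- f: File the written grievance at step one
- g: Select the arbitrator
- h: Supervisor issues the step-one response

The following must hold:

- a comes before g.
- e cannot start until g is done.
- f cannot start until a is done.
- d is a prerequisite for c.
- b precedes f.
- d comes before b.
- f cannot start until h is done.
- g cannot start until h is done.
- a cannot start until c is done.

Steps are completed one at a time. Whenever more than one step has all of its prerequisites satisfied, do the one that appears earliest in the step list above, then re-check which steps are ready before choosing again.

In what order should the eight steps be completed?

d b c a h f g e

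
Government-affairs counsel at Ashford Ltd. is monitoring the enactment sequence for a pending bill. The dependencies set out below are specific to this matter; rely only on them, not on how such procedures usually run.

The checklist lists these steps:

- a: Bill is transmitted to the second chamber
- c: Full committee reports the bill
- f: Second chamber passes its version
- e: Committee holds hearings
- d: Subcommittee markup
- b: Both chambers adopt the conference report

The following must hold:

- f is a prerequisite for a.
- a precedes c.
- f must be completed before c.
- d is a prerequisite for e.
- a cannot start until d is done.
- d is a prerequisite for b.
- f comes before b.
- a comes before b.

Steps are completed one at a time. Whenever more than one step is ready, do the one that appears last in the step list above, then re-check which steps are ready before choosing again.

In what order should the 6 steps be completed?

d and f have no prerequisites; d is listed later, so d is first.
Ready: e and f. e is listed later → e.
f is the only step now ready → f.
a needed d and f, now all done → a.
Ready: b and c. b is listed later → b.
That leaves c as the only ready step → c.

d, e, f, a, b, c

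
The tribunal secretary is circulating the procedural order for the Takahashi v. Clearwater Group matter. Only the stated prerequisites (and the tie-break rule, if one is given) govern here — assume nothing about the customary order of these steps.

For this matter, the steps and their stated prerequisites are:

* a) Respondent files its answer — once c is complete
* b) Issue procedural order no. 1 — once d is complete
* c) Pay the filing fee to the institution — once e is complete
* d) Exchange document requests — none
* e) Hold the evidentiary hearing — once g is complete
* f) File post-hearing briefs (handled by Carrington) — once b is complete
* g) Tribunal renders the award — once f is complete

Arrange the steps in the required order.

d b f g e c a

d is the only step with nothing outstanding, so it goes first.
b needed d, now all done → b.
f needed b, now all done → f.
That leaves g as the only ready step → g.
e is the only step now ready → e.
c needed e, now all done → c.
a needed c, now all done → a.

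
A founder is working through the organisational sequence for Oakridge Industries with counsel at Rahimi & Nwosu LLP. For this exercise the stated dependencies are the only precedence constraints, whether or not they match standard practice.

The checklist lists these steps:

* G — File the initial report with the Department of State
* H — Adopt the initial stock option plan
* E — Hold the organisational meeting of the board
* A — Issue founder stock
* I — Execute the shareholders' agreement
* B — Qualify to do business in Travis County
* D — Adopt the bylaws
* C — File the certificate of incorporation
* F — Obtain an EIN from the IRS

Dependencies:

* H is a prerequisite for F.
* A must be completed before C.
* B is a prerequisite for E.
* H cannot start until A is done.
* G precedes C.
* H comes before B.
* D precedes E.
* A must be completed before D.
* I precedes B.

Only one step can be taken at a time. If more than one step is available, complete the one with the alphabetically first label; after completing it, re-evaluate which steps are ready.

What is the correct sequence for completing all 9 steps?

A, G and I have no prerequisites; A has the earlier label, so A is first.
D and H now also ready, so the ready set is {D, G, H, I}; D has the earlier label → D.
Now G, H and I have their prerequisites met. G has the earlier label, so G next.
C now also ready, so the ready set is {C, H, I}; C has the earlier label → C.
Ready: H and I. H has the earlier label → H.
Now F and I have their prerequisites met. F has the earlier label, so F next.
Next only I has its prerequisites met → I.
B needed H and I, now all done → B.
E needed B and D, now all done → E.

A D G C H F I B E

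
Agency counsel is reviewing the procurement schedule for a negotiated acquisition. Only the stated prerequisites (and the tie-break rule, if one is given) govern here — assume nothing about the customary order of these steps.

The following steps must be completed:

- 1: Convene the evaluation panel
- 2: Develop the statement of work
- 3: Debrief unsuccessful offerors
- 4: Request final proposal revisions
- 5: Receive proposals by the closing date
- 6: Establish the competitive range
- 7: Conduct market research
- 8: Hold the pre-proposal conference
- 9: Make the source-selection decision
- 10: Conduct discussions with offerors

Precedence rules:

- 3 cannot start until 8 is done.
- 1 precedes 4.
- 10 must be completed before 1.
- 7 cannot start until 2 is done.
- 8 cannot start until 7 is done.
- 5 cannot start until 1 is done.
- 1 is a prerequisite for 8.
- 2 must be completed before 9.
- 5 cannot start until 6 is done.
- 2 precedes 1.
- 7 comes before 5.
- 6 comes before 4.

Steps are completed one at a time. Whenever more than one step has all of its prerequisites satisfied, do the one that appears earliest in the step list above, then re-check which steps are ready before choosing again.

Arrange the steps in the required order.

2, 6, 7, 9, 10, 1, 4, 5, 8, 3

Nothing is required for 2, 6 and 10. 2 is listed earlier → 2 first.
7 and 9 now also ready, so the ready set is {6, 7, 9, 10}; 6 is listed earlier → 6.
Now 7, 9 and 10 have their prerequisites met. 7 is listed earlier, so 7 next.
Ready: 9 and 10. 9 is listed earlier → 9.
That leaves 10 as the only ready step → 10.
1 is the only step now ready → 1.
Ready: 4, 5 and 8. 4 is listed earlier → 4.
Ready: 5 and 8. 5 is listed earlier → 5.
8 needed 1 and 7, now all done → 8.
3 needed 8, now all done → 3.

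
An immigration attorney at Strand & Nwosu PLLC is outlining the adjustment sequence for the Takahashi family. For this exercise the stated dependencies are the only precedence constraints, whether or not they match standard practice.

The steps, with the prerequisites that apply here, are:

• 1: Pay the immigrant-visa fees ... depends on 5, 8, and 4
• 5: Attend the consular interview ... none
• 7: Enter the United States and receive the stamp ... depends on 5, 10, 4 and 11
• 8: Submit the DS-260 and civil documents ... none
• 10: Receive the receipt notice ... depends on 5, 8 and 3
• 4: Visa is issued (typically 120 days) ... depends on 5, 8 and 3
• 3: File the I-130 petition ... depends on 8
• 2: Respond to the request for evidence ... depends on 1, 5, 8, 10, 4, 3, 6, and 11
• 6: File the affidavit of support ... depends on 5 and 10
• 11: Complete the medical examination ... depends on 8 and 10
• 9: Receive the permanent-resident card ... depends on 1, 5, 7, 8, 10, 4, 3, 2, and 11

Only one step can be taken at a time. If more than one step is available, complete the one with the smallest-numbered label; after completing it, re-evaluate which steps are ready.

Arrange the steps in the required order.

5 → 8 → 3 → 4 → 1 → 10 → 6 → 11 → 2 → 7 → 9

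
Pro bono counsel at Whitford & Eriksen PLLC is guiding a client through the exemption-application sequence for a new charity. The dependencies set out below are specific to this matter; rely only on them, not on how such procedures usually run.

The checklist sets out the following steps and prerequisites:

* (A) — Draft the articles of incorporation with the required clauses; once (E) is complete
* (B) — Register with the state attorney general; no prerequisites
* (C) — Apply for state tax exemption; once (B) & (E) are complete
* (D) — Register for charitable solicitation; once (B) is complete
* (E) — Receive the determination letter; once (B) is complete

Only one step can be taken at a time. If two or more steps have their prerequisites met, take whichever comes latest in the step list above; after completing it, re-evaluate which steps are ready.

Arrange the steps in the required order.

(B) is the only step with nothing outstanding, so it goes first.
Now (E) and (D) have their prerequisites met. (E) is listed later, so (E) next.
(C) and (A) now also ready, so the ready set is {(D), (C), (A)}; (D) is listed later → (D).
Ready: (C) and (A). (C) is listed later → (C).
(A) needed (E), now all done → (A).

(B), (E), (D), (C), (A)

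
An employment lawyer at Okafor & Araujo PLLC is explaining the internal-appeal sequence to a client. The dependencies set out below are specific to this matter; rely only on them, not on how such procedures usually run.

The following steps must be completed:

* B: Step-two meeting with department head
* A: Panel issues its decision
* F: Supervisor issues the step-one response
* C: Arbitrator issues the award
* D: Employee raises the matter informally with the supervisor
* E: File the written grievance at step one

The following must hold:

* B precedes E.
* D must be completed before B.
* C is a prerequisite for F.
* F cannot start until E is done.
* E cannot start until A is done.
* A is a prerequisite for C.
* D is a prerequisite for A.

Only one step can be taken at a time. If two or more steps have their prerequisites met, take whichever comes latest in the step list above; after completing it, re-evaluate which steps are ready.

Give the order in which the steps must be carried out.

D A C B E F

D has no prerequisites → D first.
Now A and B have their prerequisites met. A is listed later, so A next.
Now C and B have their prerequisites met. C is listed later, so C next.
Next only B has its prerequisites met → B.
E needed A and B, now all done → E.
Next only F has its prerequisites met → F.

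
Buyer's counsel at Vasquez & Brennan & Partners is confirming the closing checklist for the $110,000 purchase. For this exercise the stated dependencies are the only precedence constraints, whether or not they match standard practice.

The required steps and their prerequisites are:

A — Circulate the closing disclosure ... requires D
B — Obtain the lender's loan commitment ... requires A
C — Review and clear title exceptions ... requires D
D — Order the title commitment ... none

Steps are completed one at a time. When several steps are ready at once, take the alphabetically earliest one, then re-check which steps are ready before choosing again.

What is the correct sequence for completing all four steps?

Only D has no prerequisites, so it is first.
A and C are both available; A has the earlier label → A.
B now also ready, so the ready set is {B, C}; B has the earlier label → B.
C needed D, now all done → C.

D → A → B → C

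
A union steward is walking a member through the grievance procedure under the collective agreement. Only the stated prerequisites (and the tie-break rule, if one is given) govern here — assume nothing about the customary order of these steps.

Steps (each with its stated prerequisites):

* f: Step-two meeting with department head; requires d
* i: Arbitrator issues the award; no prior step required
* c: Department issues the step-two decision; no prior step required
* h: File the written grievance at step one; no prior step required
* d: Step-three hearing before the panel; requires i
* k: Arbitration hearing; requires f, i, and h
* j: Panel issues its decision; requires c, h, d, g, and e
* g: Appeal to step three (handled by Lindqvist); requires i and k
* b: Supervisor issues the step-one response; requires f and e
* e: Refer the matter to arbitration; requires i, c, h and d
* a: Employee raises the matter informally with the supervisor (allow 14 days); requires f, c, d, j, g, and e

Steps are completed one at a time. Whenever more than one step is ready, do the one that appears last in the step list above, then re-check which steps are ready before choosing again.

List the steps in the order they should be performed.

h, c, i, d, e, f, b, k, g, j, a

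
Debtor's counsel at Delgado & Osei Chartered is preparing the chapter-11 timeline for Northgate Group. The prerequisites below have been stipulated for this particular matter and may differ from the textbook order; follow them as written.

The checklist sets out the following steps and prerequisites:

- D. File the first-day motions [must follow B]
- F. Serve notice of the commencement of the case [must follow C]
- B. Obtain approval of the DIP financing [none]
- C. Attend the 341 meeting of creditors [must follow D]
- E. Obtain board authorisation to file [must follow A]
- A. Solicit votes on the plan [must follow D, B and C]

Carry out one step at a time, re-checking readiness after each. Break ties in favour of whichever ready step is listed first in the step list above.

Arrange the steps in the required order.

B → D → C → F → A → E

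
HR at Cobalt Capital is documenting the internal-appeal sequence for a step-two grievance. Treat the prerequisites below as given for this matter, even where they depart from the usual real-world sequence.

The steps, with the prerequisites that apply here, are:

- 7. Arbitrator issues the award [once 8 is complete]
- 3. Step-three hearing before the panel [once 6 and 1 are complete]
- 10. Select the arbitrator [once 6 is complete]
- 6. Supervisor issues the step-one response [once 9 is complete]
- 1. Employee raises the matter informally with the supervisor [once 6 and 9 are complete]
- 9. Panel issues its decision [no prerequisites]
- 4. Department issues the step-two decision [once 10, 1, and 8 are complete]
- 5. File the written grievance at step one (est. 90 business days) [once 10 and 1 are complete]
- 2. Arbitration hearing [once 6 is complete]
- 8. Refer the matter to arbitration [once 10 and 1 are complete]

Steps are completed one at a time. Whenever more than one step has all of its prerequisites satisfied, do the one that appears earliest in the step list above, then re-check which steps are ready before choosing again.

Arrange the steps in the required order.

9 is the only step with nothing outstanding, so it goes first.
Next only 6 has its prerequisites met → 6.
10, 1 and 2 are all available; 10 is listed earlier → 10.
Ready: 1 and 2. 1 is listed earlier → 1.
3, 5 and 8 now also ready, so the ready set is {3, 5, 2, 8}; 3 is listed earlier → 3.
Now 5, 2 and 8 have their prerequisites met. 5 is listed earlier, so 5 next.
2 and 8 are both available; 2 is listed earlier → 2.
8 needed 10 and 1, now all done → 8.
7 and 4 are both available; 7 is listed earlier → 7.
Next only 4 has its prerequisites met → 4.

9, 6, 10, 1, 3, 5, 2, 8, 7, 4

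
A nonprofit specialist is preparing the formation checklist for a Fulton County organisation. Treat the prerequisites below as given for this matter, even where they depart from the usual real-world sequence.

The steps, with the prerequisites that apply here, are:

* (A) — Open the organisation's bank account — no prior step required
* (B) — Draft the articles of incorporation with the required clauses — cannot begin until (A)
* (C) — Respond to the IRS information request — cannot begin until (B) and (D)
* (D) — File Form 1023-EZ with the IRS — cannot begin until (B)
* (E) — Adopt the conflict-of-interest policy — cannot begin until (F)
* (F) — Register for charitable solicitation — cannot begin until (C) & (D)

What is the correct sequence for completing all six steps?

Only (A) has no prerequisites, so it is first.
(B) is the only step now ready → (B).
(D) needed (B), now all done → (D).
(C) needed (B) and (D), now all done → (C).
(F) needed (C) and (D), now all done → (F).
That leaves (E) as the only ready step → (E).

(A), (B), (D), (C), (F), (E)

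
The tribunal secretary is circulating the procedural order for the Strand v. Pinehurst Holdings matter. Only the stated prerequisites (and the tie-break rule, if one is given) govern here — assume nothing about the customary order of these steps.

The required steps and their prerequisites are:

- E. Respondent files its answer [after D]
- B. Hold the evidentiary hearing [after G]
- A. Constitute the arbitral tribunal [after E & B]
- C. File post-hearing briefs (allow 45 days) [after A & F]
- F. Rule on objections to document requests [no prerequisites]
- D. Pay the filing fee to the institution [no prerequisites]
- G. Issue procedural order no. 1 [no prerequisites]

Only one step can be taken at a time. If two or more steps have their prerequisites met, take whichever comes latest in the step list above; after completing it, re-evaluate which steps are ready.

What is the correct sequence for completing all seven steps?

G → D → F → B → E → A → C

Nothing is required for G, D and F. G is listed later → G first.
Ready: D, F and B. D is listed later → D.
E now also ready, so the ready set is {F, B, E}; F is listed later → F.
Ready: B and E. B is listed later → B.
That leaves E as the only ready step → E.
A needed B and E, now all done → A.
Next only C has its prerequisites met → C.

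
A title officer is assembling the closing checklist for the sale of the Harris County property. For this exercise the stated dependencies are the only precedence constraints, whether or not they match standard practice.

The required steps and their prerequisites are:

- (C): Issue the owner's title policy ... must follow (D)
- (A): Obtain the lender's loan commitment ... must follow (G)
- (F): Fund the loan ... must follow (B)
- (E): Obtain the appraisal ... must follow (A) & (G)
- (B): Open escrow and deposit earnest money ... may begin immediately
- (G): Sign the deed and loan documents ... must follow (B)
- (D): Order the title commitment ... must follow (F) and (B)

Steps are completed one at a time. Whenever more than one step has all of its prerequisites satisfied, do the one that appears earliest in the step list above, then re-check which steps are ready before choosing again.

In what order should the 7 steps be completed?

(B) → (F) → (G) → (A) → (E) → (D) → (C)

(B) has no prerequisites → (B) first.
Now (F) and (G) have their prerequisites met. (F) is listed earlier, so (F) next.
Now (G) and (D) have their prerequisites met. (G) is listed earlier, so (G) next.
Ready: (A) and (D). (A) is listed earlier → (A).
(E) now also ready, so the ready set is {(E), (D)}; (E) is listed earlier → (E).
Next only (D) has its prerequisites met → (D).
(C) is the only step now ready → (C).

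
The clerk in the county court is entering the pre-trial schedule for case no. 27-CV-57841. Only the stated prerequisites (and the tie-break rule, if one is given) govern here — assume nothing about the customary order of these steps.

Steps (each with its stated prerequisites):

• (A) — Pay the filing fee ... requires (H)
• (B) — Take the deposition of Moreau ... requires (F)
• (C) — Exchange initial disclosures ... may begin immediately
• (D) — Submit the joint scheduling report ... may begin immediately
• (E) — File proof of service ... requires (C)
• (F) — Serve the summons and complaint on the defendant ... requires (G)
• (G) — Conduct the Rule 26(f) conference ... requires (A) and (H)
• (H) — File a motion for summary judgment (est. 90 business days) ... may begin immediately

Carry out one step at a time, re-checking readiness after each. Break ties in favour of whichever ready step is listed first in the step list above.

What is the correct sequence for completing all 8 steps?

(C), (D), (E), (H), (A), (G), (F), (B)

(C), (D) and (H) have no prerequisites; (C) is listed earlier, so (C) is first.
(E) now also ready, so the ready set is {(D), (E), (H)}; (D) is listed earlier → (D).
Now (E) and (H) have their prerequisites met. (E) is listed earlier, so (E) next.
That leaves (H) as the only ready step → (H).
(A) needed (H), now all done → (A).
That leaves (G) as the only ready step → (G).
That leaves (F) as the only ready step → (F).
That leaves (B) as the only ready step → (B).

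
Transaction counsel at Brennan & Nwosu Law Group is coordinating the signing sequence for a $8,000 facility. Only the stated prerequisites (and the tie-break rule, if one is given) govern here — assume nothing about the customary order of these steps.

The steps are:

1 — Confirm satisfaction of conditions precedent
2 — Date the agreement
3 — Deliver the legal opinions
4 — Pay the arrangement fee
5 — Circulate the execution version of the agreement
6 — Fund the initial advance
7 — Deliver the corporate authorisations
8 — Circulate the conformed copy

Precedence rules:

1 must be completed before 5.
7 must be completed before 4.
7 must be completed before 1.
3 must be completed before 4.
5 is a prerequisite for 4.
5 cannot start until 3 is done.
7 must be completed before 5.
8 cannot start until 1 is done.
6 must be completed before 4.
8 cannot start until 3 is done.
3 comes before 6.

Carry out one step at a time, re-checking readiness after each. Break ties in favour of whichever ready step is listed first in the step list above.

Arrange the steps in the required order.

2, 3, 6, 7, 1, 5, 4, 8

2, 3 and 7 have no prerequisites; 2 is listed earlier, so 2 is first.
Now 3 and 7 have their prerequisites met. 3 is listed earlier, so 3 next.
6 and 7 are both available; 6 is listed earlier → 6.
That leaves 7 as the only ready step → 7.
1 needed 7, now all done → 1.
Now 5 and 8 have their prerequisites met. 5 is listed earlier, so 5 next.
Ready: 4 and 8. 4 is listed earlier → 4.
8 is the only step now ready → 8.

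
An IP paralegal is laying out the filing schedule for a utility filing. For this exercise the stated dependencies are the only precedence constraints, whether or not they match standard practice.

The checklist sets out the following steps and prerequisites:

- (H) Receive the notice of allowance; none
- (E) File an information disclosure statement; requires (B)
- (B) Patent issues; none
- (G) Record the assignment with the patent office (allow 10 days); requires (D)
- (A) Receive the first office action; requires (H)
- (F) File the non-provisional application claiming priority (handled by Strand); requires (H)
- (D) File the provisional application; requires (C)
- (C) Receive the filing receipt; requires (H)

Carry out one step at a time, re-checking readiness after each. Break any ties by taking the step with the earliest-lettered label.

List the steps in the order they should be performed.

(B), (E), (H), (A), (C), (D), (F), (G)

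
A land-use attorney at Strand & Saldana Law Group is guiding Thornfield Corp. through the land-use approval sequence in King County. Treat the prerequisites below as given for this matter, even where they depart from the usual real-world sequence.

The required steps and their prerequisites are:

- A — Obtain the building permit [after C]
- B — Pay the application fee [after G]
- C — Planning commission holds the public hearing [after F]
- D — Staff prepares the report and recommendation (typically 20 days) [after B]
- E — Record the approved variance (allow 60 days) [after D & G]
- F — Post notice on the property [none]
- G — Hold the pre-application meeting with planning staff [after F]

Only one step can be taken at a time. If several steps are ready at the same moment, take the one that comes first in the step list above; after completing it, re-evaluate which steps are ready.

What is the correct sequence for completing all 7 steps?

F, C, A, G, B, D, E

Only F has no prerequisites, so it is first.
C and G are both available; C is listed earlier → C.
Now A and G have their prerequisites met. A is listed earlier, so A next.
G needed F, now all done → G.
B needed G, now all done → B.
D needed B, now all done → D.
E needed D and G, now all done → E.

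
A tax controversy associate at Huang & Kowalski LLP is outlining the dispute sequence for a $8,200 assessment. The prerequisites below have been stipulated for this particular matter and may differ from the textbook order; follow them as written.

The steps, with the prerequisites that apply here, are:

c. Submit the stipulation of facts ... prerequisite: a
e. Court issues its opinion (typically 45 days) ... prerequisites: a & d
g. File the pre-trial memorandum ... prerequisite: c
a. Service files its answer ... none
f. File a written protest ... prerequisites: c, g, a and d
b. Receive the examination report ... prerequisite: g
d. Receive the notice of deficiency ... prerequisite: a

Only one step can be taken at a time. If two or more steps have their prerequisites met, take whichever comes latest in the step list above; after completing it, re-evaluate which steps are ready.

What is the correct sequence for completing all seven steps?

a d e c g b f

a has no prerequisites → a first.
Ready: d and c. d is listed later → d.
e now also ready, so the ready set is {e, c}; e is listed later → e.
Next only c has its prerequisites met → c.
g needed c, now all done → g.
Ready: b and f. b is listed later → b.
f needed d, a, g and c, now all done → f.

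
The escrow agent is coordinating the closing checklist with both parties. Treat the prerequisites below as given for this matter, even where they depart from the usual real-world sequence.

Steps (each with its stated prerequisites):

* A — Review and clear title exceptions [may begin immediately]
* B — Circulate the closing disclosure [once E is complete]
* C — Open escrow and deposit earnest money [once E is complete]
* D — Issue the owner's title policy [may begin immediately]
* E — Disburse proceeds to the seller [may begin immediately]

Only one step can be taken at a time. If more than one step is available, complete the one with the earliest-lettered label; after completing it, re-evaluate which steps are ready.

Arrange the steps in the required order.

Nothing is required for A, D and E. A has the earlier label → A first.
D and E are both available; D has the earlier label → D.
E is the only step now ready → E.
Ready: B and C. B has the earlier label → B.
C is the only step now ready → C.

A, D, E, B, C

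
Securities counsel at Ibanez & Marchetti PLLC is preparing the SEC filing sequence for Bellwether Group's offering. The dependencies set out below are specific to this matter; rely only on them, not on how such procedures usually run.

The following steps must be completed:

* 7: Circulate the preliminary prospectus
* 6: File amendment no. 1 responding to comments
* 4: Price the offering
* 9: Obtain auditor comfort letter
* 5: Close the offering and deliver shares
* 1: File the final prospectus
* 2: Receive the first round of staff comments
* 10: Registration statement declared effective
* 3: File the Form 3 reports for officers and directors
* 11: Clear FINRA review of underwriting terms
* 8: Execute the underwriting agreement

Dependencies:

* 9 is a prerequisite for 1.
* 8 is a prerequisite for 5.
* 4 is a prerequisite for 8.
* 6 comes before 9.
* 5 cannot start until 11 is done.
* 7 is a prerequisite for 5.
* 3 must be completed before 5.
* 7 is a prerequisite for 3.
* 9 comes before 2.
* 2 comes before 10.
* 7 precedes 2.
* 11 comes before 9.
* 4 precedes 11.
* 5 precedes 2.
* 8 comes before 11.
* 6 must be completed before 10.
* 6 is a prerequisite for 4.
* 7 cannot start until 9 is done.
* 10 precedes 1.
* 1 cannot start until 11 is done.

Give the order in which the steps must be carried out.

6 4 8 11 9 7 3 5 2 10 1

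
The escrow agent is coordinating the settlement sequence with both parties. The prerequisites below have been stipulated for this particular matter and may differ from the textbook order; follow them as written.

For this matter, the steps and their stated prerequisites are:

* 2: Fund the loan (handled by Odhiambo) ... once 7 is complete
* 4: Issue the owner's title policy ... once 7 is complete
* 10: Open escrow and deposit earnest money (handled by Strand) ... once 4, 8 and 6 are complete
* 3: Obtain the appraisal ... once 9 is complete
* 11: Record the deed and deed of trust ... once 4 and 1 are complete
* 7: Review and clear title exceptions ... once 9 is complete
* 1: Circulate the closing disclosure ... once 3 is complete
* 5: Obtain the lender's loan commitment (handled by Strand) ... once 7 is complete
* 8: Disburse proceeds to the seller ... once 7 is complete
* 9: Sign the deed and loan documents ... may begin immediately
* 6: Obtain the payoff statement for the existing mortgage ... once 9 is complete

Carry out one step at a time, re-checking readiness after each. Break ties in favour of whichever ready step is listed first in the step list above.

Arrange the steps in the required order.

9 has no prerequisites → 9 first.
Ready: 3, 7 and 6. 3 is listed earlier → 3.
Now 7, 1 and 6 have their prerequisites met. 7 is listed earlier, so 7 next.
2, 4, 5 and 8 now also ready, so the ready set is {2, 4, 1, 5, 8, 6}; 2 is listed earlier → 2.
4, 1, 5, 8 and 6 are all available; 4 is listed earlier → 4.
Now 1, 5, 8 and 6 have their prerequisites met. 1 is listed earlier, so 1 next.
11 now also ready, so the ready set is {11, 5, 8, 6}; 11 is listed earlier → 11.
5, 8 and 6 are all available; 5 is listed earlier → 5.
8 and 6 are both available; 8 is listed earlier → 8.
Next only 6 has its prerequisites met → 6.
That leaves 10 as the only ready step → 10.

9 → 3 → 7 → 2 → 4 → 1 → 11 → 5 → 8 → 6 → 10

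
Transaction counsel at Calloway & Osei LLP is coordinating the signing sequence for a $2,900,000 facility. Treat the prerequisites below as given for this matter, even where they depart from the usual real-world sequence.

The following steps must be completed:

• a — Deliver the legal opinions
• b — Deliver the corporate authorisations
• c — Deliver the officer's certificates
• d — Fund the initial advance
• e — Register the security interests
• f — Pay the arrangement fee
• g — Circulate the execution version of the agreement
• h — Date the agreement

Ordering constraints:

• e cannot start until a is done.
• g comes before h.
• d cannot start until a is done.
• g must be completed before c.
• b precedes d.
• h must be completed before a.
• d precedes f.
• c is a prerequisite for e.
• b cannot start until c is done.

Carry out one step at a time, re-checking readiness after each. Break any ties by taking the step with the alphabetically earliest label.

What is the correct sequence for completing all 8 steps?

g c b h a d e f

Only g has no prerequisites, so it is first.
c and h are both available; c has the earlier label → c.
b now also ready, so the ready set is {b, h}; b has the earlier label → b.
h needed g, now all done → h.
a is the only step now ready → a.
Now d and e have their prerequisites met. d has the earlier label, so d next.
f now also ready, so the ready set is {e, f}; e has the earlier label → e.
f needed d, now all done → f.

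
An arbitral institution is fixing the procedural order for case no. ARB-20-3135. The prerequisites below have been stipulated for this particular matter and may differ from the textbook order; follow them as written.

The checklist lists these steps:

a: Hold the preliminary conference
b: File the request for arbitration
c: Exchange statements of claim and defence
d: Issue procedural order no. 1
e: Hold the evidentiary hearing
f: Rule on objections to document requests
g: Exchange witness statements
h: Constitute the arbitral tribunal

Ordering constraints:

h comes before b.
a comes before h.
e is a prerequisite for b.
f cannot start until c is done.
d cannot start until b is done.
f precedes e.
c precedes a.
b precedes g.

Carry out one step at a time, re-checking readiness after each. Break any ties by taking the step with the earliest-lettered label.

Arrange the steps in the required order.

Only c has no prerequisites, so it is first.
Now a and f have their prerequisites met. a has the earlier label, so a next.
f and h are both available; f has the earlier label → f.
e and h are both available; e has the earlier label → e.
h needed a, now all done → h.
b needed e and h, now all done → b.
Ready: d and g. d has the earlier label → d.
Next only g has its prerequisites met → g.

c, a, f, e, h, b, d, g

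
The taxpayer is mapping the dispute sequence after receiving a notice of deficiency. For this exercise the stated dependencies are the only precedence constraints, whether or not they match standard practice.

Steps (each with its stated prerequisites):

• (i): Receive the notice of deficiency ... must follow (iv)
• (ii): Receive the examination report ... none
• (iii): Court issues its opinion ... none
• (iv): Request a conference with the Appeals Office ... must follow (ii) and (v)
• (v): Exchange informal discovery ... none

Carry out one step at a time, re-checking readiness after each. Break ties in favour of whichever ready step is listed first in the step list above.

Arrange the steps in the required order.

(ii), (iii), (v), (iv), (i)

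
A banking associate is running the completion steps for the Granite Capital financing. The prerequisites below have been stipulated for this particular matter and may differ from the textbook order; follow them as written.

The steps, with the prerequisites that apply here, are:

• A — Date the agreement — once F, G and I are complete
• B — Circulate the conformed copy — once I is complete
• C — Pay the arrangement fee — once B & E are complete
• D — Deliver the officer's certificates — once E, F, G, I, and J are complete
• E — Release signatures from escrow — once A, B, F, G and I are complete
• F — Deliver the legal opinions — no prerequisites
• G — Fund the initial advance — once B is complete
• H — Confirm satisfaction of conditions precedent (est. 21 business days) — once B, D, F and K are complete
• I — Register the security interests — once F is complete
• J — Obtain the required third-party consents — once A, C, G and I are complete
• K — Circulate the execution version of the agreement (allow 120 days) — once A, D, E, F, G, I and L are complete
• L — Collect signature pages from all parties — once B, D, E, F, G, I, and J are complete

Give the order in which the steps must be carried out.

F, I, B, G, A, E, C, J, D, L, K, H

F is the only step with nothing outstanding, so it goes first.
I needed F, now all done → I.
B needed I, now all done → B.
G is the only step now ready → G.
A needed F, G and I, now all done → A.
E is the only step now ready → E.
C needed B and E, now all done → C.
Next only J has its prerequisites met → J.
D needed E, F, G, I and J, now all done → D.
L needed B, D, E, F, G, I and J, now all done → L.
K needed A, D, E, F, G, I and L, now all done → K.
H is the only step now ready → H.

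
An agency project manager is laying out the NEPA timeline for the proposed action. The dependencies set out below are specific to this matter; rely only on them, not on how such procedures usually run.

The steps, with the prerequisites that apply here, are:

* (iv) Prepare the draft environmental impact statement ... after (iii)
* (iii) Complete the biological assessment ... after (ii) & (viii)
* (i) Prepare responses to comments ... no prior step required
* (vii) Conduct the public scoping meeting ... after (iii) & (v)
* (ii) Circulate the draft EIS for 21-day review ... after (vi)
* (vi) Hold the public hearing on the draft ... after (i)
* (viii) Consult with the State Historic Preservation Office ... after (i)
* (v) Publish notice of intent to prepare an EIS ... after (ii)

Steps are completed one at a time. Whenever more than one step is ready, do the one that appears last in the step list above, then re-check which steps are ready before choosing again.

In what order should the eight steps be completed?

(i) → (viii) → (vi) → (ii) → (v) → (iii) → (vii) → (iv)

(i) has no prerequisites → (i) first.
Ready: (viii) and (vi). (viii) is listed later → (viii).
(vi) is the only step now ready → (vi).
(ii) needed (vi), now all done → (ii).
Ready: (v) and (iii). (v) is listed later → (v).
(iii) needed (viii) and (ii), now all done → (iii).
Now (vii) and (iv) have their prerequisites met. (vii) is listed later, so (vii) next.
That leaves (iv) as the only ready step → (iv).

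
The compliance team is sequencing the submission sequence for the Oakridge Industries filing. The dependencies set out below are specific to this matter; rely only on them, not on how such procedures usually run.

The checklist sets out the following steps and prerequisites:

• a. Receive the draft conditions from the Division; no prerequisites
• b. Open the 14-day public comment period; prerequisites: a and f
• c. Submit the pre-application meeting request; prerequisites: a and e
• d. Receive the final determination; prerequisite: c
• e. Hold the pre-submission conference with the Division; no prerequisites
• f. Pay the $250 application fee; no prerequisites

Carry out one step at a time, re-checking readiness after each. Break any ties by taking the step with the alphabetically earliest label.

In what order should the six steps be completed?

a e c d f b

a, e and f have no prerequisites; a has the earlier label, so a is first.
e and f are both available; e has the earlier label → e.
Now c and f have their prerequisites met. c has the earlier label, so c next.
Ready: d and f. d has the earlier label → d.
Next only f has its prerequisites met → f.
b needed a and f, now all done → b.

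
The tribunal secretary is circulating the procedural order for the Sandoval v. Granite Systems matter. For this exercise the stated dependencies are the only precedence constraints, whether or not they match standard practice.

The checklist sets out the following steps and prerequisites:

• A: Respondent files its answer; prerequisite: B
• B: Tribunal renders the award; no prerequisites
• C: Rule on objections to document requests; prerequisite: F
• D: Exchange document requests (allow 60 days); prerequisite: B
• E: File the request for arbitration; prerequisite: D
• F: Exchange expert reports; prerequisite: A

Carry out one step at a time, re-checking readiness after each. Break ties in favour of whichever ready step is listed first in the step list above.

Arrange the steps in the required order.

B A D E F C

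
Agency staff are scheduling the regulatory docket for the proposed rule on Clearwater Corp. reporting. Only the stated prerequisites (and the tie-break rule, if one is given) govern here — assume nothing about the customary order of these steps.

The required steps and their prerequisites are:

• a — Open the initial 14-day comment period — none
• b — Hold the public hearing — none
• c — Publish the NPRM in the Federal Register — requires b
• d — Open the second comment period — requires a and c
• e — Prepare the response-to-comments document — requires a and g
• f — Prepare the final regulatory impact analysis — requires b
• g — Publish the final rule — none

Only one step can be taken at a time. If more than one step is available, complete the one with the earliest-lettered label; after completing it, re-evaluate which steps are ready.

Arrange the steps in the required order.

a, b and g have no prerequisites; a has the earlier label, so a is first.
Now b and g have their prerequisites met. b has the earlier label, so b next.
c and f now also ready, so the ready set is {c, f, g}; c has the earlier label → c.
Ready: d, f and g. d has the earlier label → d.
Ready: f and g. f has the earlier label → f.
Next only g has its prerequisites met → g.
e is the only step now ready → e.

a b c d f g e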